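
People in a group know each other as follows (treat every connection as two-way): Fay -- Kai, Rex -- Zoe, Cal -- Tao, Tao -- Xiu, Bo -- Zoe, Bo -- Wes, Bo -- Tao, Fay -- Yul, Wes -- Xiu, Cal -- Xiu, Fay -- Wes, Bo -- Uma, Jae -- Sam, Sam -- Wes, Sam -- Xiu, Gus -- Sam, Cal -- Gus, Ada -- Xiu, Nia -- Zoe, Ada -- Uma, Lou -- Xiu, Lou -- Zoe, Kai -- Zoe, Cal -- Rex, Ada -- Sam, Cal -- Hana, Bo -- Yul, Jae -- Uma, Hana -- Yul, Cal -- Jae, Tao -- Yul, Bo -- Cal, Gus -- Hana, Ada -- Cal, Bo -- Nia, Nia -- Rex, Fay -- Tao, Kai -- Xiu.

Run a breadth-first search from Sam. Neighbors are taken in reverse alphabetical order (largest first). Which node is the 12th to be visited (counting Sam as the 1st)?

Visit Sam; enqueue Xiu, Wes, Jae, Gus, Ada → queue [Xiu, Wes, Jae, Gus, Ada]
Visit Xiu; enqueue Tao, Lou, Kai, Cal → queue [Wes, Jae, Gus, Ada, Tao, Lou, Kai, Cal]
Visit Wes; enqueue Fay, Bo → queue [Jae, Gus, Ada, Tao, Lou, Kai, Cal, Fay, Bo]
Visit Jae; enqueue Uma → queue [Gus, Ada, Tao, Lou, Kai, Cal, Fay, Bo, Uma]
Visit Gus; enqueue Hana → queue [Ada, Tao, Lou, Kai, Cal, Fay, Bo, Uma, Hana]
Visit Ada → queue [Tao, Lou, Kai, Cal, Fay, Bo, Uma, Hana]
Visit Tao; enqueue Yul → queue [Lou, Kai, Cal, Fay, Bo, Uma, Hana, Yul]
Visit Lou; enqueue Zoe → queue [Kai, Cal, Fay, Bo, Uma, Hana, Yul, Zoe]
Visit Kai → queue [Cal, Fay, Bo, Uma, Hana, Yul, Zoe]
Visit Cal; enqueue Rex → queue [Fay, Bo, Uma, Hana, Yul, Zoe, Rex]
Visit Fay → queue [Bo, Uma, Hana, Yul, Zoe, Rex]
Visit Bo; enqueue Nia → queue [Uma, Hana, Yul, Zoe, Rex, Nia]
Visit Uma → queue [Hana, Yul, Zoe, Rex, Nia]
Visit Hana → queue [Yul, Zoe, Rex, Nia]
Visit Yul → queue [Zoe, Rex, Nia]
Visit Zoe → queue [Rex, Nia]
Visit Rex → queue [Nia]
Visit Nia → queue []

Visit order: Sam, Xiu, Wes, Jae, Gus, Ada, Tao, Lou, Kai, Cal, Fay, Bo, Uma, Hana, Yul, Zoe, Rex, Nia

Bo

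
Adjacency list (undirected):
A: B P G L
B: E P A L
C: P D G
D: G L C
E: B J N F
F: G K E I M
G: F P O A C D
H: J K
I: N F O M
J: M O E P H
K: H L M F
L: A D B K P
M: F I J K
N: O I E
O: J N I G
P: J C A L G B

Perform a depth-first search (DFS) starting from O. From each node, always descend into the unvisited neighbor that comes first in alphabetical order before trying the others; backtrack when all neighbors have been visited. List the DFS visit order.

Visit O
O → G
G → A
A → B
B → E
E → F
F → I
I → M
M → J
J → H
H → K
K → L
L → D
D → C
C → P
I → N

O, G, A, B, E, F, I, M, J, H, K, L, D, C, P, N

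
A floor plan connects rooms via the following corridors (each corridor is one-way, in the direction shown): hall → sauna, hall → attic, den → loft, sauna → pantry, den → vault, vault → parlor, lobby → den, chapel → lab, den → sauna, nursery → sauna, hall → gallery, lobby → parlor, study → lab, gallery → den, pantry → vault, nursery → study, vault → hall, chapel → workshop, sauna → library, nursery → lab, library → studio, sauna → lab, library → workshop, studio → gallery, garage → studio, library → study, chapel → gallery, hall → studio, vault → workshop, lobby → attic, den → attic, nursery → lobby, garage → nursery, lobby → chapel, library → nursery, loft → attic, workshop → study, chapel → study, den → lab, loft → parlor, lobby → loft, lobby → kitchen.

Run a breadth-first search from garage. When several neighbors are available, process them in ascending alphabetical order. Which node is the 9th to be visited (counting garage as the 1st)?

Visit garage; enqueue nursery, studio → queue [nursery, studio]
Visit nursery; enqueue lab, lobby, sauna, study → queue [studio, lab, lobby, sauna, study]
Visit studio; enqueue gallery → queue [lab, lobby, sauna, study, gallery]
Visit lab → queue [lobby, sauna, study, gallery]
Visit lobby; enqueue attic, chapel, den, kitchen, loft, parlor → queue [sauna, study, gallery, attic, chapel, den, kitchen, loft, parlor]
Visit sauna; enqueue library, pantry → queue [study, gallery, attic, chapel, den, kitchen, loft, parlor, library, pantry]
Visit study → queue [gallery, attic, chapel, den, kitchen, loft, parlor, library, pantry]
Visit gallery → queue [attic, chapel, den, kitchen, loft, parlor, library, pantry]
Visit attic → queue [chapel, den, kitchen, loft, parlor, library, pantry]
Visit chapel; enqueue workshop → queue [den, kitchen, loft, parlor, library, pantry, workshop]
Visit den; enqueue vault → queue [kitchen, loft, parlor, library, pantry, workshop, vault]
Visit kitchen → queue [loft, parlor, library, pantry, workshop, vault]
Visit loft → queue [parlor, library, pantry, workshop, vault]
Visit parlor → queue [library, pantry, workshop, vault]
Visit library → queue [pantry, workshop, vault]
Visit pantry → queue [workshop, vault]
Visit workshop → queue [vault]
Visit vault; enqueue hall → queue [hall]
Visit hall → queue []

Visit order: garage, nursery, studio, lab, lobby, sauna, study, gallery, attic, chapel, den, kitchen, loft, parlor, library, pantry, workshop, vault, hall

attic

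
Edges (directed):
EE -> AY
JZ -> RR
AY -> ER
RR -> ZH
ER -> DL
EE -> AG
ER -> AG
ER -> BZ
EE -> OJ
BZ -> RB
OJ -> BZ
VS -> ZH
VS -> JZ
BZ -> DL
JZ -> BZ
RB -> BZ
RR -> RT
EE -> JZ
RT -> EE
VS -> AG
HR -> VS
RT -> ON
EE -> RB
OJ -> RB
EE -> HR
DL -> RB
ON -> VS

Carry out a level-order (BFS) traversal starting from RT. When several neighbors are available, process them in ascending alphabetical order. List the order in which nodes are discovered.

RT, EE, ON, AG, AY, HR, JZ, OJ, RB, VS, ER, BZ, RR, ZH, DL

Visit RT; enqueue EE, ON → queue [EE, ON]
Visit EE; enqueue AG, AY, HR, JZ, OJ, RB → queue [ON, AG, AY, HR, JZ, OJ, RB]
Visit ON; enqueue VS → queue [AG, AY, HR, JZ, OJ, RB, VS]
Visit AG → queue [AY, HR, JZ, OJ, RB, VS]
Visit AY; enqueue ER → queue [HR, JZ, OJ, RB, VS, ER]
Visit HR → queue [JZ, OJ, RB, VS, ER]
Visit JZ; enqueue BZ, RR → queue [OJ, RB, VS, ER, BZ, RR]
Visit OJ → queue [RB, VS, ER, BZ, RR]
Visit RB → queue [VS, ER, BZ, RR]
Visit VS; enqueue ZH → queue [ER, BZ, RR, ZH]
Visit ER; enqueue DL → queue [BZ, RR, ZH, DL]
Visit BZ → queue [RR, ZH, DL]
Visit RR → queue [ZH, DL]
Visit ZH → queue [DL]
Visit DL → queue []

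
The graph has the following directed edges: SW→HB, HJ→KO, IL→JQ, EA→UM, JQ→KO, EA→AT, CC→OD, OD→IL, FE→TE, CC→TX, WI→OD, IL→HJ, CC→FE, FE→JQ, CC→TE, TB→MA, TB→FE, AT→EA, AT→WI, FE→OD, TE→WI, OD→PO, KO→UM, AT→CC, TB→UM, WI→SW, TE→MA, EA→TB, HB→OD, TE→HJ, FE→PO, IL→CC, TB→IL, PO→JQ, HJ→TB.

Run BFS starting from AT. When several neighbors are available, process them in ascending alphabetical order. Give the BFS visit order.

Visit AT; enqueue CC, EA, WI → queue [CC, EA, WI]
Visit CC; enqueue FE, OD, TE, TX → queue [EA, WI, FE, OD, TE, TX]
Visit EA; enqueue TB, UM → queue [WI, FE, OD, TE, TX, TB, UM]
Visit WI; enqueue SW → queue [FE, OD, TE, TX, TB, UM, SW]
Visit FE; enqueue JQ, PO → queue [OD, TE, TX, TB, UM, SW, JQ, PO]
Visit OD; enqueue IL → queue [TE, TX, TB, UM, SW, JQ, PO, IL]
Visit TE; enqueue HJ, MA → queue [TX, TB, UM, SW, JQ, PO, IL, HJ, MA]
Visit TX → queue [TB, UM, SW, JQ, PO, IL, HJ, MA]
Visit TB → queue [UM, SW, JQ, PO, IL, HJ, MA]
Visit UM → queue [SW, JQ, PO, IL, HJ, MA]
Visit SW; enqueue HB → queue [JQ, PO, IL, HJ, MA, HB]
Visit JQ; enqueue KO → queue [PO, IL, HJ, MA, HB, KO]
Visit PO → queue [IL, HJ, MA, HB, KO]
Visit IL → queue [HJ, MA, HB, KO]
Visit HJ → queue [MA, HB, KO]
Visit MA → queue [HB, KO]
Visit HB → queue [KO]
Visit KO → queue []

AT CC EA WI FE OD TE TX TB UM SW JQ PO IL HJ MA HB KO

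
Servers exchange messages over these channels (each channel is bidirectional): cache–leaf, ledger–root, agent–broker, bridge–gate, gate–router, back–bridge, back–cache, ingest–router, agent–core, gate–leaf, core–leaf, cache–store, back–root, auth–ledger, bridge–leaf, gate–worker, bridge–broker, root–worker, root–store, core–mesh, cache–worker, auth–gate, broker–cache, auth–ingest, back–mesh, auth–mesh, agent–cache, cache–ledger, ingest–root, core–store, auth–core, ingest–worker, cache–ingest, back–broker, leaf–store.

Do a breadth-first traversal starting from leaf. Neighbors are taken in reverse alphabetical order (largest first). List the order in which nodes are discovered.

leaf, store, gate, core, cache, bridge, root, worker, router, auth, mesh, agent, ledger, ingest, broker, back

Visit leaf; enqueue store, gate, core, cache, bridge → queue [store, gate, core, cache, bridge]
Visit store; enqueue root → queue [gate, core, cache, bridge, root]
Visit gate; enqueue worker, router, auth → queue [core, cache, bridge, root, worker, router, auth]
Visit core; enqueue mesh, agent → queue [cache, bridge, root, worker, router, auth, mesh, agent]
Visit cache; enqueue ledger, ingest, broker, back → queue [bridge, root, worker, router, auth, mesh, agent, ledger, ingest, broker, back]
Visit bridge → queue [root, worker, router, auth, mesh, agent, ledger, ingest, broker, back]
Visit root → queue [worker, router, auth, mesh, agent, ledger, ingest, broker, back]
Visit worker → queue [router, auth, mesh, agent, ledger, ingest, broker, back]
Visit router → queue [auth, mesh, agent, ledger, ingest, broker, back]
Visit auth → queue [mesh, agent, ledger, ingest, broker, back]
Visit mesh → queue [agent, ledger, ingest, broker, back]
Visit agent → queue [ledger, ingest, broker, back]
Visit ledger → queue [ingest, broker, back]
Visit ingest → queue [broker, back]
Visit broker → queue [back]
Visit back → queue []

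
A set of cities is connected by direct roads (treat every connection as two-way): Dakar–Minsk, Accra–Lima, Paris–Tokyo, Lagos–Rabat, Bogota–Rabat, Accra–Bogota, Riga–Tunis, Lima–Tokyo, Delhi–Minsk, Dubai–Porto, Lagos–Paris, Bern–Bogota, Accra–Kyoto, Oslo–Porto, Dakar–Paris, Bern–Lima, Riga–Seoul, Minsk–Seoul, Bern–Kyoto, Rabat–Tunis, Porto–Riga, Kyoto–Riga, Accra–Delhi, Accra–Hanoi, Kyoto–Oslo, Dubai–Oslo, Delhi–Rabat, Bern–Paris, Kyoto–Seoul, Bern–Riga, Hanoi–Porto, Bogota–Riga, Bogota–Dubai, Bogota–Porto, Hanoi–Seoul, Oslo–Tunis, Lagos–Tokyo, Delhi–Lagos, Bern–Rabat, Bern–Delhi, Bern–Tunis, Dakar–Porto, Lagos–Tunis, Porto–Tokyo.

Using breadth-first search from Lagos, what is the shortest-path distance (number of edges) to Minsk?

2

Level 0: Lagos
Level 1: Delhi, Paris, Rabat, Tokyo, Tunis
Level 2: Accra, Bern, Bogota, Dakar, Lima, Minsk, Oslo, Porto, Riga
Level 3: Dubai, Hanoi, Kyoto, Seoul
Minsk first appears at level 2.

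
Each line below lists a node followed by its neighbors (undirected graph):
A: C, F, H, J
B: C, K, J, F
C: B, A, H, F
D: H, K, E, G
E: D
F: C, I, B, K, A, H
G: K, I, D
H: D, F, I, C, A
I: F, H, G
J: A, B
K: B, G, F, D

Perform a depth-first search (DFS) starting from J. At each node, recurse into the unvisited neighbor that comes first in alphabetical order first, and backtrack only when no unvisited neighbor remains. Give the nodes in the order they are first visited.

Visit J
J → A
A → C
C → B
B → F
F → H
H → D
D → E
D → G
G → I
G → K

J, A, C, B, F, H, D, E, G, I, K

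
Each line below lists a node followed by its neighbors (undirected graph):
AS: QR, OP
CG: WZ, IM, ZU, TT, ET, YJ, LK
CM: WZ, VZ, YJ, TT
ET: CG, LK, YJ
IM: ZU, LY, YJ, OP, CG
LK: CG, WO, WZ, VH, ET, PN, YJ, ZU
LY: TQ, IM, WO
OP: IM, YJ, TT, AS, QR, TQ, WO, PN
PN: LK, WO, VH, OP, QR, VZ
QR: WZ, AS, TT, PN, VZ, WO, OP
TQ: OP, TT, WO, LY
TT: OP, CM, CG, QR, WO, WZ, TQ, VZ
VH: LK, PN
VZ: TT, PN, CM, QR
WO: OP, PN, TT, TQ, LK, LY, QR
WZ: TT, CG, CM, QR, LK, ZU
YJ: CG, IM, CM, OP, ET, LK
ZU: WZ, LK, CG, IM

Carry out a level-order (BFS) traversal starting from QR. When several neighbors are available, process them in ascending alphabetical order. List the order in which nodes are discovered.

QR, AS, OP, PN, TT, VZ, WO, WZ, IM, TQ, YJ, LK, VH, CG, CM, LY, ZU, ET

Visit QR; enqueue AS, OP, PN, TT, VZ, WO, WZ → queue [AS, OP, PN, TT, VZ, WO, WZ]
Visit AS → queue [OP, PN, TT, VZ, WO, WZ]
Visit OP; enqueue IM, TQ, YJ → queue [PN, TT, VZ, WO, WZ, IM, TQ, YJ]
Visit PN; enqueue LK, VH → queue [TT, VZ, WO, WZ, IM, TQ, YJ, LK, VH]
Visit TT; enqueue CG, CM → queue [VZ, WO, WZ, IM, TQ, YJ, LK, VH, CG, CM]
Visit VZ → queue [WO, WZ, IM, TQ, YJ, LK, VH, CG, CM]
Visit WO; enqueue LY → queue [WZ, IM, TQ, YJ, LK, VH, CG, CM, LY]
Visit WZ; enqueue ZU → queue [IM, TQ, YJ, LK, VH, CG, CM, LY, ZU]
Visit IM → queue [TQ, YJ, LK, VH, CG, CM, LY, ZU]
Visit TQ → queue [YJ, LK, VH, CG, CM, LY, ZU]
Visit YJ; enqueue ET → queue [LK, VH, CG, CM, LY, ZU, ET]
Visit LK → queue [VH, CG, CM, LY, ZU, ET]
Visit VH → queue [CG, CM, LY, ZU, ET]
Visit CG → queue [CM, LY, ZU, ET]
Visit CM → queue [LY, ZU, ET]
Visit LY → queue [ZU, ET]
Visit ZU → queue [ET]
Visit ET → queue []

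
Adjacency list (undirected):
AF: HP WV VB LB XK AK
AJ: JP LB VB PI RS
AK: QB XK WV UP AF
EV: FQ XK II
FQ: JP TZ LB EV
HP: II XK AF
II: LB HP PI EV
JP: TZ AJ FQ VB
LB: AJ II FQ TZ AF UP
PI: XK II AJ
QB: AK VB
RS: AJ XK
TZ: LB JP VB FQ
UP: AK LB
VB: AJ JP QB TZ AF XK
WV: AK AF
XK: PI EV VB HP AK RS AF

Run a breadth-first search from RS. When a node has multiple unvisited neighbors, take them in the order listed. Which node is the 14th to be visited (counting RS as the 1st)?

Visit RS; enqueue AJ, XK → queue [AJ, XK]
Visit AJ; enqueue JP, LB, VB, PI → queue [XK, JP, LB, VB, PI]
Visit XK; enqueue EV, HP, AK, AF → queue [JP, LB, VB, PI, EV, HP, AK, AF]
Visit JP; enqueue TZ, FQ → queue [LB, VB, PI, EV, HP, AK, AF, TZ, FQ]
Visit LB; enqueue II, UP → queue [VB, PI, EV, HP, AK, AF, TZ, FQ, II, UP]
Visit VB; enqueue QB → queue [PI, EV, HP, AK, AF, TZ, FQ, II, UP, QB]
Visit PI → queue [EV, HP, AK, AF, TZ, FQ, II, UP, QB]
Visit EV → queue [HP, AK, AF, TZ, FQ, II, UP, QB]
Visit HP → queue [AK, AF, TZ, FQ, II, UP, QB]
Visit AK; enqueue WV → queue [AF, TZ, FQ, II, UP, QB, WV]
Visit AF → queue [TZ, FQ, II, UP, QB, WV]
Visit TZ → queue [FQ, II, UP, QB, WV]
Visit FQ → queue [II, UP, QB, WV]
Visit II → queue [UP, QB, WV]
Visit UP → queue [QB, WV]
Visit QB → queue [WV]
Visit WV → queue []

Visit order: RS, AJ, XK, JP, LB, VB, PI, EV, HP, AK, AF, TZ, FQ, II, UP, QB, WV

II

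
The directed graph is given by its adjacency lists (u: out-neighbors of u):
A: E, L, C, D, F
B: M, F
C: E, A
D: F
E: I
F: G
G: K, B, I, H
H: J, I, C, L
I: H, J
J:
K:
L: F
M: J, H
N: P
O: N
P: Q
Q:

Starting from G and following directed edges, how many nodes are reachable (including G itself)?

BFS from G visits: G, B, H, I, K, F, M, C, J, L, A, E, D
Reachable nodes: 13 of 17 total.

13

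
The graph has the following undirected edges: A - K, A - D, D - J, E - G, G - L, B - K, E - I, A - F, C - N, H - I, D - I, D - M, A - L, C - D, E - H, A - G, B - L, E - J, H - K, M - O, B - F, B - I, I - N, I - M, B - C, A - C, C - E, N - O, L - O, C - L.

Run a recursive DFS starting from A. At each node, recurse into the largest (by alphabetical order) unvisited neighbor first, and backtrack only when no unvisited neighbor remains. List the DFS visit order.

Visit A
A → L
L → O
O → N
N → I
I → M
M → D
D → J
J → E
E → H
H → K
K → B
B → F
B → C
E → G

A, L, O, N, I, M, D, J, E, H, K, B, F, C, G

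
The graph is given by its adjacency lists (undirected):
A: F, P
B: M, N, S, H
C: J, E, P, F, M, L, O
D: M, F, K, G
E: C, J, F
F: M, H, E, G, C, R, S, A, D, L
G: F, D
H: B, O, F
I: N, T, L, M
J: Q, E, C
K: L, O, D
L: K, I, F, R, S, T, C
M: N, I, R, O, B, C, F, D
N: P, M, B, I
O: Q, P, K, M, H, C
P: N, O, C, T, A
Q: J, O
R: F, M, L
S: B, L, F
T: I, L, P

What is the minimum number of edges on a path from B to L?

Level 0: B
Level 1: H, M, N, S
Level 2: C, D, F, I, L, O, P, R
Level 3: A, E, G, J, K, Q, T
L first appears at level 2.

2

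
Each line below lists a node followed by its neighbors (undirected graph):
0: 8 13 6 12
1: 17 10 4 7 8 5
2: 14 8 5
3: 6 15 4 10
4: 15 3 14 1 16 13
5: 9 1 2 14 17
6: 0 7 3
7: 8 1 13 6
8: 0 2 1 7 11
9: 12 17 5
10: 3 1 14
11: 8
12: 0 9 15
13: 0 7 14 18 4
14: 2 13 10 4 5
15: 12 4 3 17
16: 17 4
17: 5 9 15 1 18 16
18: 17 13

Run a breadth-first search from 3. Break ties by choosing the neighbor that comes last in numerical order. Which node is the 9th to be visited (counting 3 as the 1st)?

Visit 3; enqueue 15, 10, 6, 4 → queue [15, 10, 6, 4]
Visit 15; enqueue 17, 12 → queue [10, 6, 4, 17, 12]
Visit 10; enqueue 14, 1 → queue [6, 4, 17, 12, 14, 1]
Visit 6; enqueue 7, 0 → queue [4, 17, 12, 14, 1, 7, 0]
Visit 4; enqueue 16, 13 → queue [17, 12, 14, 1, 7, 0, 16, 13]
Visit 17; enqueue 18, 9, 5 → queue [12, 14, 1, 7, 0, 16, 13, 18, 9, 5]
Visit 12 → queue [14, 1, 7, 0, 16, 13, 18, 9, 5]
Visit 14; enqueue 2 → queue [1, 7, 0, 16, 13, 18, 9, 5, 2]
Visit 1; enqueue 8 → queue [7, 0, 16, 13, 18, 9, 5, 2, 8]
Visit 7 → queue [0, 16, 13, 18, 9, 5, 2, 8]
Visit 0 → queue [16, 13, 18, 9, 5, 2, 8]
Visit 16 → queue [13, 18, 9, 5, 2, 8]
Visit 13 → queue [18, 9, 5, 2, 8]
Visit 18 → queue [9, 5, 2, 8]
Visit 9 → queue [5, 2, 8]
Visit 5 → queue [2, 8]
Visit 2 → queue [8]
Visit 8; enqueue 11 → queue [11]
Visit 11 → queue []

Visit order: 3, 15, 10, 6, 4, 17, 12, 14, 1, 7, 0, 16, 13, 18, 9, 5, 2, 8, 11

1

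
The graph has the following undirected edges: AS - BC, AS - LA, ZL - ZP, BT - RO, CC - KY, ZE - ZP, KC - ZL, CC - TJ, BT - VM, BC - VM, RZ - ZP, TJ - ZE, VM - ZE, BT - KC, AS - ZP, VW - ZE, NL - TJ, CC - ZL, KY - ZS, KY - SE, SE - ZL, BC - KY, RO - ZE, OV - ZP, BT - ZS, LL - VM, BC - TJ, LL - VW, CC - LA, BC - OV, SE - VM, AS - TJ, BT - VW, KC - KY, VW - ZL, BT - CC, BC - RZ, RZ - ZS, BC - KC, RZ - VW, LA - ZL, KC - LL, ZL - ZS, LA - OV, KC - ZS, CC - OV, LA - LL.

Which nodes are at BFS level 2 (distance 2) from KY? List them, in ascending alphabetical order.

AS, BT, LA, LL, OV, RZ, TJ, VM, ZL

Level 0: KY
Level 1: BC, CC, KC, SE, ZS
Level 2: AS, BT, LA, LL, OV, RZ, TJ, VM, ZL
Level 3: NL, RO, VW, ZE, ZP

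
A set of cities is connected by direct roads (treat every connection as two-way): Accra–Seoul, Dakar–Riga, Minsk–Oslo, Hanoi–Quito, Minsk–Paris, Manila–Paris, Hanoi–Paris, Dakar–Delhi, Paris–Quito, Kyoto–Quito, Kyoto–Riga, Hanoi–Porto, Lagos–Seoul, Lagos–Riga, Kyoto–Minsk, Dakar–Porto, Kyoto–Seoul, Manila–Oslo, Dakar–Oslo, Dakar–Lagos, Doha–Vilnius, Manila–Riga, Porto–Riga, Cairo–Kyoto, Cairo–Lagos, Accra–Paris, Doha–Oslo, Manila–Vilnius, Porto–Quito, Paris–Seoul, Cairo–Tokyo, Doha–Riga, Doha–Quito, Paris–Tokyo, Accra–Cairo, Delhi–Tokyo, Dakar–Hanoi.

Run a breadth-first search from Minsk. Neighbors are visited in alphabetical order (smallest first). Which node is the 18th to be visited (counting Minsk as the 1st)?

Vilnius

Visit Minsk; enqueue Kyoto, Oslo, Paris → queue [Kyoto, Oslo, Paris]
Visit Kyoto; enqueue Cairo, Quito, Riga, Seoul → queue [Oslo, Paris, Cairo, Quito, Riga, Seoul]
Visit Oslo; enqueue Dakar, Doha, Manila → queue [Paris, Cairo, Quito, Riga, Seoul, Dakar, Doha, Manila]
Visit Paris; enqueue Accra, Hanoi, Tokyo → queue [Cairo, Quito, Riga, Seoul, Dakar, Doha, Manila, Accra, Hanoi, Tokyo]
Visit Cairo; enqueue Lagos → queue [Quito, Riga, Seoul, Dakar, Doha, Manila, Accra, Hanoi, Tokyo, Lagos]
Visit Quito; enqueue Porto → queue [Riga, Seoul, Dakar, Doha, Manila, Accra, Hanoi, Tokyo, Lagos, Porto]
Visit Riga → queue [Seoul, Dakar, Doha, Manila, Accra, Hanoi, Tokyo, Lagos, Porto]
Visit Seoul → queue [Dakar, Doha, Manila, Accra, Hanoi, Tokyo, Lagos, Porto]
Visit Dakar; enqueue Delhi → queue [Doha, Manila, Accra, Hanoi, Tokyo, Lagos, Porto, Delhi]
Visit Doha; enqueue Vilnius → queue [Manila, Accra, Hanoi, Tokyo, Lagos, Porto, Delhi, Vilnius]
Visit Manila → queue [Accra, Hanoi, Tokyo, Lagos, Porto, Delhi, Vilnius]
Visit Accra → queue [Hanoi, Tokyo, Lagos, Porto, Delhi, Vilnius]
Visit Hanoi → queue [Tokyo, Lagos, Porto, Delhi, Vilnius]
Visit Tokyo → queue [Lagos, Porto, Delhi, Vilnius]
Visit Lagos → queue [Porto, Delhi, Vilnius]
Visit Porto → queue [Delhi, Vilnius]
Visit Delhi → queue [Vilnius]
Visit Vilnius → queue []

Visit order: Minsk, Kyoto, Oslo, Paris, Cairo, Quito, Riga, Seoul, Dakar, Doha, Manila, Accra, Hanoi, Tokyo, Lagos, Porto, Delhi, Vilnius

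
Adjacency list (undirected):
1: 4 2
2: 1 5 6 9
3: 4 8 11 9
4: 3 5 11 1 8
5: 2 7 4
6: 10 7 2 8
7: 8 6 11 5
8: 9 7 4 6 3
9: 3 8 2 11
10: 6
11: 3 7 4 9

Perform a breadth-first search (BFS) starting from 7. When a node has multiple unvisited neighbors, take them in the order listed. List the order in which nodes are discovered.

Visit 7; enqueue 8, 6, 11, 5 → queue [8, 6, 11, 5]
Visit 8; enqueue 9, 4, 3 → queue [6, 11, 5, 9, 4, 3]
Visit 6; enqueue 10, 2 → queue [11, 5, 9, 4, 3, 10, 2]
Visit 11 → queue [5, 9, 4, 3, 10, 2]
Visit 5 → queue [9, 4, 3, 10, 2]
Visit 9 → queue [4, 3, 10, 2]
Visit 4; enqueue 1 → queue [3, 10, 2, 1]
Visit 3 → queue [10, 2, 1]
Visit 10 → queue [2, 1]
Visit 2 → queue [1]
Visit 1 → queue []

7, 8, 6, 11, 5, 9, 4, 3, 10, 2, 1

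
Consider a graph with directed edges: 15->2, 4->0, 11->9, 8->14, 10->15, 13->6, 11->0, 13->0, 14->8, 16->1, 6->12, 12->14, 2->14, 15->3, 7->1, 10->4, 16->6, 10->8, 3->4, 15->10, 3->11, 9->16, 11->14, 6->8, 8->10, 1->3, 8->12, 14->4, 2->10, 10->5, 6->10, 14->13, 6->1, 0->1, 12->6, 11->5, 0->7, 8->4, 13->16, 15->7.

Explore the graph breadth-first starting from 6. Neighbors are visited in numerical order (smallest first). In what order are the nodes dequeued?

Visit 6; enqueue 1, 8, 10, 12 → queue [1, 8, 10, 12]
Visit 1; enqueue 3 → queue [8, 10, 12, 3]
Visit 8; enqueue 4, 14 → queue [10, 12, 3, 4, 14]
Visit 10; enqueue 5, 15 → queue [12, 3, 4, 14, 5, 15]
Visit 12 → queue [3, 4, 14, 5, 15]
Visit 3; enqueue 11 → queue [4, 14, 5, 15, 11]
Visit 4; enqueue 0 → queue [14, 5, 15, 11, 0]
Visit 14; enqueue 13 → queue [5, 15, 11, 0, 13]
Visit 5 → queue [15, 11, 0, 13]
Visit 15; enqueue 2, 7 → queue [11, 0, 13, 2, 7]
Visit 11; enqueue 9 → queue [0, 13, 2, 7, 9]
Visit 0 → queue [13, 2, 7, 9]
Visit 13; enqueue 16 → queue [2, 7, 9, 16]
Visit 2 → queue [7, 9, 16]
Visit 7 → queue [9, 16]
Visit 9 → queue [16]
Visit 16 → queue []

6 → 1 → 8 → 10 → 12 → 3 → 4 → 14 → 5 → 15 → 11 → 0 → 13 → 2 → 7 → 9 → 16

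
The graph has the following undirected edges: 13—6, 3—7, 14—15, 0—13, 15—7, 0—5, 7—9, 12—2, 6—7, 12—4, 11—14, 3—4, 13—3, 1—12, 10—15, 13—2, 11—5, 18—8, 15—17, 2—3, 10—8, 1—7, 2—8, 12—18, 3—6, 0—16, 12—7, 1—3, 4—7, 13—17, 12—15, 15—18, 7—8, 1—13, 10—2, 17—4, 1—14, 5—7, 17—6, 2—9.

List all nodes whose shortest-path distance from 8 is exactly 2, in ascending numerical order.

1, 3, 4, 5, 6, 9, 12, 13, 15

Level 0: 8
Level 1: 2, 7, 10, 18
Level 2: 1, 3, 4, 5, 6, 9, 12, 13, 15
Level 3: 0, 11, 14, 17
Level 4: 16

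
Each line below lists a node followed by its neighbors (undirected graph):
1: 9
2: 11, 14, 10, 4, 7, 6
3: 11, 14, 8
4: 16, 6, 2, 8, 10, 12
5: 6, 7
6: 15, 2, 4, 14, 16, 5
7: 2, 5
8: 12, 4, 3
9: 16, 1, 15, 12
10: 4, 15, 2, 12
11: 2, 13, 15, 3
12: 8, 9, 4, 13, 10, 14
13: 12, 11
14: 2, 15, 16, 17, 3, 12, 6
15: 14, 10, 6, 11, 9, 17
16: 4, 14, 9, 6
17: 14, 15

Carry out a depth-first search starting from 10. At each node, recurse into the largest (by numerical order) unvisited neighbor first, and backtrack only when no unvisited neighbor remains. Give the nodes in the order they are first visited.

10, 15, 17, 14, 16, 9, 12, 13, 11, 3, 8, 4, 6, 5, 7, 2, 1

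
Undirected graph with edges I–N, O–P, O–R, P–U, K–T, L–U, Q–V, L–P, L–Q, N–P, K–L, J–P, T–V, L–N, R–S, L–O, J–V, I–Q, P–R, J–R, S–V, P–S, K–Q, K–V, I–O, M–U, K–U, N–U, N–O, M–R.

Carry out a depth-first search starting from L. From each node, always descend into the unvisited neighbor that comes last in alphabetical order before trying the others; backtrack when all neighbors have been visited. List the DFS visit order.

L U P S V T K Q I O R M J N

Visit L
L → U
U → P
P → S
S → V
V → T
T → K
K → Q
Q → I
I → O
O → R
R → M
R → J
O → N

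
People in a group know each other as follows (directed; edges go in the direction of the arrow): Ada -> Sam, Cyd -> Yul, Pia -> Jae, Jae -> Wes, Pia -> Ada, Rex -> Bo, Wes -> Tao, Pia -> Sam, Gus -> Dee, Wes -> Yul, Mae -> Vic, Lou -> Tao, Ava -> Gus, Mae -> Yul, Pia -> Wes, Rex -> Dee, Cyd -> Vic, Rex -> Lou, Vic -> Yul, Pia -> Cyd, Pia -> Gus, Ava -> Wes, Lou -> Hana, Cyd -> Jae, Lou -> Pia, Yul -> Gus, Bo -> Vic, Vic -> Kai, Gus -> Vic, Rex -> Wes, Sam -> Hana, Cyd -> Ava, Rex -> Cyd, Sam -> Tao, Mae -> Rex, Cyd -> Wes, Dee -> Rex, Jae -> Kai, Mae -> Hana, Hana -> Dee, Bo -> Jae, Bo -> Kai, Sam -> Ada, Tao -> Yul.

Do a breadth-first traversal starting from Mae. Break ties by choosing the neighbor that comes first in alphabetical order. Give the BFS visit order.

Mae Hana Rex Vic Yul Dee Bo Cyd Lou Wes Kai Gus Jae Ava Pia Tao Ada Sam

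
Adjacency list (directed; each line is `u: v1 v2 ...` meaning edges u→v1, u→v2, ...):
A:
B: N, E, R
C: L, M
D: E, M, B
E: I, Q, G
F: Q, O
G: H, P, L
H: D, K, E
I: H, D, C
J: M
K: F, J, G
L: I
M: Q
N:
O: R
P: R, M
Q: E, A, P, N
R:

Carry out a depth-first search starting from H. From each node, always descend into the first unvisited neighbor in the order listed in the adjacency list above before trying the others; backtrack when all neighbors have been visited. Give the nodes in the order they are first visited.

Visit H
H → D
D → E
E → I
I → C
C → L
C → M
M → Q
Q → A
Q → P
P → R
Q → N
E → G
D → B
H → K
K → F
F → O
K → J

H, D, E, I, C, L, M, Q, A, P, R, N, G, B, K, F, O, J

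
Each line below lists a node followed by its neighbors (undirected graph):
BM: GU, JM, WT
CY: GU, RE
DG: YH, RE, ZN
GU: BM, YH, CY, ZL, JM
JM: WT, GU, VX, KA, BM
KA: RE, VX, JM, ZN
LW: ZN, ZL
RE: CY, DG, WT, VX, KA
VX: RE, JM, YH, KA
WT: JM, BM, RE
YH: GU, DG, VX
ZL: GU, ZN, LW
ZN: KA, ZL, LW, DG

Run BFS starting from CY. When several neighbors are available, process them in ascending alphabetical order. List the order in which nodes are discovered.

CY, GU, RE, BM, JM, YH, ZL, DG, KA, VX, WT, LW, ZN

Visit CY; enqueue GU, RE → queue [GU, RE]
Visit GU; enqueue BM, JM, YH, ZL → queue [RE, BM, JM, YH, ZL]
Visit RE; enqueue DG, KA, VX, WT → queue [BM, JM, YH, ZL, DG, KA, VX, WT]
Visit BM → queue [JM, YH, ZL, DG, KA, VX, WT]
Visit JM → queue [YH, ZL, DG, KA, VX, WT]
Visit YH → queue [ZL, DG, KA, VX, WT]
Visit ZL; enqueue LW, ZN → queue [DG, KA, VX, WT, LW, ZN]
Visit DG → queue [KA, VX, WT, LW, ZN]
Visit KA → queue [VX, WT, LW, ZN]
Visit VX → queue [WT, LW, ZN]
Visit WT → queue [LW, ZN]
Visit LW → queue [ZN]
Visit ZN → queue []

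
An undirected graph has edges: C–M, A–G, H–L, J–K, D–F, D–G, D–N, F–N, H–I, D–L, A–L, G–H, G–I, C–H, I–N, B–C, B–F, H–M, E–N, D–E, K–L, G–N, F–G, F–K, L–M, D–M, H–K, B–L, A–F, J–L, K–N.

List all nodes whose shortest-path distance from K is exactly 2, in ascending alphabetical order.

A, B, C, D, E, G, I, M

Level 0: K
Level 1: F, H, J, L, N
Level 2: A, B, C, D, E, G, I, M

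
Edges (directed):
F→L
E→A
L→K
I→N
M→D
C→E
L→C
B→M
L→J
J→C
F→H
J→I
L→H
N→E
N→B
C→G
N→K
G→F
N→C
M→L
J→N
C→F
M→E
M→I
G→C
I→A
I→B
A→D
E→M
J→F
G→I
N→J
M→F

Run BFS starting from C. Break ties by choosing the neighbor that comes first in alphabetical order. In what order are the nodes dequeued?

Visit C; enqueue E, F, G → queue [E, F, G]
Visit E; enqueue A, M → queue [F, G, A, M]
Visit F; enqueue H, L → queue [G, A, M, H, L]
Visit G; enqueue I → queue [A, M, H, L, I]
Visit A; enqueue D → queue [M, H, L, I, D]
Visit M → queue [H, L, I, D]
Visit H → queue [L, I, D]
Visit L; enqueue J, K → queue [I, D, J, K]
Visit I; enqueue B, N → queue [D, J, K, B, N]
Visit D → queue [J, K, B, N]
Visit J → queue [K, B, N]
Visit K → queue [B, N]
Visit B → queue [N]
Visit N → queue []

C, E, F, G, A, M, H, L, I, D, J, K, B, N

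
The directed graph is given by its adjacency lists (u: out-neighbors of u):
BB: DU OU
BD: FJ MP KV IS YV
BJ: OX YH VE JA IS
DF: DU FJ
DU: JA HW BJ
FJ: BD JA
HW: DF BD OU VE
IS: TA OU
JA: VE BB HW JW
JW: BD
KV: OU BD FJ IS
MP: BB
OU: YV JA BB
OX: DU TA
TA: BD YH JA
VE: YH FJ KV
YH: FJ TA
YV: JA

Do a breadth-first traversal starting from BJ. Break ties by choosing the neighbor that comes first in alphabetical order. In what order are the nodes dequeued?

Visit BJ; enqueue IS, JA, OX, VE, YH → queue [IS, JA, OX, VE, YH]
Visit IS; enqueue OU, TA → queue [JA, OX, VE, YH, OU, TA]
Visit JA; enqueue BB, HW, JW → queue [OX, VE, YH, OU, TA, BB, HW, JW]
Visit OX; enqueue DU → queue [VE, YH, OU, TA, BB, HW, JW, DU]
Visit VE; enqueue FJ, KV → queue [YH, OU, TA, BB, HW, JW, DU, FJ, KV]
Visit YH → queue [OU, TA, BB, HW, JW, DU, FJ, KV]
Visit OU; enqueue YV → queue [TA, BB, HW, JW, DU, FJ, KV, YV]
Visit TA; enqueue BD → queue [BB, HW, JW, DU, FJ, KV, YV, BD]
Visit BB → queue [HW, JW, DU, FJ, KV, YV, BD]
Visit HW; enqueue DF → queue [JW, DU, FJ, KV, YV, BD, DF]
Visit JW → queue [DU, FJ, KV, YV, BD, DF]
Visit DU → queue [FJ, KV, YV, BD, DF]
Visit FJ → queue [KV, YV, BD, DF]
Visit KV → queue [YV, BD, DF]
Visit YV → queue [BD, DF]
Visit BD; enqueue MP → queue [DF, MP]
Visit DF → queue [MP]
Visit MP → queue []

BJ IS JA OX VE YH OU TA BB HW JW DU FJ KV YV BD DF MP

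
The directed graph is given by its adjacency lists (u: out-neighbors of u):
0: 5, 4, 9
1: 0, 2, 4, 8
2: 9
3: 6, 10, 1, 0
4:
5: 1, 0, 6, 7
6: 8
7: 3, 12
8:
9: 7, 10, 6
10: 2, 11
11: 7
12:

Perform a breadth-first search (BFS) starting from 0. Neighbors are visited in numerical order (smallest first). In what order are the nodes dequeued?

0, 4, 5, 9, 1, 6, 7, 10, 2, 8, 3, 12, 11

Visit 0; enqueue 4, 5, 9 → queue [4, 5, 9]
Visit 4 → queue [5, 9]
Visit 5; enqueue 1, 6, 7 → queue [9, 1, 6, 7]
Visit 9; enqueue 10 → queue [1, 6, 7, 10]
Visit 1; enqueue 2, 8 → queue [6, 7, 10, 2, 8]
Visit 6 → queue [7, 10, 2, 8]
Visit 7; enqueue 3, 12 → queue [10, 2, 8, 3, 12]
Visit 10; enqueue 11 → queue [2, 8, 3, 12, 11]
Visit 2 → queue [8, 3, 12, 11]
Visit 8 → queue [3, 12, 11]
Visit 3 → queue [12, 11]
Visit 12 → queue [11]
Visit 11 → queue []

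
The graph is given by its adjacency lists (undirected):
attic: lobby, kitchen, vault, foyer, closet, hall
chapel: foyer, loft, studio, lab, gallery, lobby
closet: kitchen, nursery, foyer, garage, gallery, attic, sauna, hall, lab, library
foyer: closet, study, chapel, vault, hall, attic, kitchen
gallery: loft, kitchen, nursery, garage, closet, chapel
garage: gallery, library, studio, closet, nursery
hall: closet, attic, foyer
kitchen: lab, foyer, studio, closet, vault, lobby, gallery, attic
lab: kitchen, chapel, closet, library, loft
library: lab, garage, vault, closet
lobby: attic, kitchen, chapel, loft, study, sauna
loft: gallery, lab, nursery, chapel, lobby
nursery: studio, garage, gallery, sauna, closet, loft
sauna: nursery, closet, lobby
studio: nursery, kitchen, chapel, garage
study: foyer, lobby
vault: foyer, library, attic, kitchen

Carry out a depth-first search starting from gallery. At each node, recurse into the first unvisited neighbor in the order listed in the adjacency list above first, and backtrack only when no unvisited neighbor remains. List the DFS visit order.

gallery → loft → lab → kitchen → foyer → closet → nursery → studio → chapel → lobby → attic → vault → library → garage → hall → study → sauna

Visit gallery
gallery → loft
loft → lab
lab → kitchen
kitchen → foyer
foyer → closet
closet → nursery
nursery → studio
studio → chapel
chapel → lobby
lobby → attic
attic → vault
vault → library
library → garage
attic → hall
lobby → study
lobby → sauna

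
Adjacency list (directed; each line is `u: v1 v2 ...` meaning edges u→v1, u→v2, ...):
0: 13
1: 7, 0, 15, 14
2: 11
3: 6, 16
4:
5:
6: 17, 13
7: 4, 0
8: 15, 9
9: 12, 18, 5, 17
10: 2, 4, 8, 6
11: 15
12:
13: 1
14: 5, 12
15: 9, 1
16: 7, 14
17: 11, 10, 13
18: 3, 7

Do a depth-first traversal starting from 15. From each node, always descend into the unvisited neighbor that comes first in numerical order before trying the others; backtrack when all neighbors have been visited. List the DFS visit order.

15 → 1 → 0 → 13 → 7 → 4 → 14 → 5 → 12 → 9 → 17 → 10 → 2 → 11 → 6 → 8 → 18 → 3 → 16

Visit 15
15 → 1
1 → 0
0 → 13
1 → 7
7 → 4
1 → 14
14 → 5
14 → 12
15 → 9
9 → 17
17 → 10
10 → 2
2 → 11
10 → 6
10 → 8
9 → 18
18 → 3
3 → 16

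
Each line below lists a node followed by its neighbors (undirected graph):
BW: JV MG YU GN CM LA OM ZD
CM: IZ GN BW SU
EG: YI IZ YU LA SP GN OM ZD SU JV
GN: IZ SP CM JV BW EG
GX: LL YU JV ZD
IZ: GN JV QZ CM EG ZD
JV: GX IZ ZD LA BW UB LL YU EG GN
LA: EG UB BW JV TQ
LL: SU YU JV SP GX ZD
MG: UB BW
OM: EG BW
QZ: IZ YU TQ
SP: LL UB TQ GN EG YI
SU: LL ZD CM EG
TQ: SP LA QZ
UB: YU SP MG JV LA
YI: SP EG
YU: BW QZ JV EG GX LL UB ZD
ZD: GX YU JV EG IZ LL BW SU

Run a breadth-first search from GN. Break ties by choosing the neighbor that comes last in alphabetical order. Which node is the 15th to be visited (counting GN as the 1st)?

Visit GN; enqueue SP, JV, IZ, EG, CM, BW → queue [SP, JV, IZ, EG, CM, BW]
Visit SP; enqueue YI, UB, TQ, LL → queue [JV, IZ, EG, CM, BW, YI, UB, TQ, LL]
Visit JV; enqueue ZD, YU, LA, GX → queue [IZ, EG, CM, BW, YI, UB, TQ, LL, ZD, YU, LA, GX]
Visit IZ; enqueue QZ → queue [EG, CM, BW, YI, UB, TQ, LL, ZD, YU, LA, GX, QZ]
Visit EG; enqueue SU, OM → queue [CM, BW, YI, UB, TQ, LL, ZD, YU, LA, GX, QZ, SU, OM]
Visit CM → queue [BW, YI, UB, TQ, LL, ZD, YU, LA, GX, QZ, SU, OM]
Visit BW; enqueue MG → queue [YI, UB, TQ, LL, ZD, YU, LA, GX, QZ, SU, OM, MG]
Visit YI → queue [UB, TQ, LL, ZD, YU, LA, GX, QZ, SU, OM, MG]
Visit UB → queue [TQ, LL, ZD, YU, LA, GX, QZ, SU, OM, MG]
Visit TQ → queue [LL, ZD, YU, LA, GX, QZ, SU, OM, MG]
Visit LL → queue [ZD, YU, LA, GX, QZ, SU, OM, MG]
Visit ZD → queue [YU, LA, GX, QZ, SU, OM, MG]
Visit YU → queue [LA, GX, QZ, SU, OM, MG]
Visit LA → queue [GX, QZ, SU, OM, MG]
Visit GX → queue [QZ, SU, OM, MG]
Visit QZ → queue [SU, OM, MG]
Visit SU → queue [OM, MG]
Visit OM → queue [MG]
Visit MG → queue []

Visit order: GN, SP, JV, IZ, EG, CM, BW, YI, UB, TQ, LL, ZD, YU, LA, GX, QZ, SU, OM, MG

GX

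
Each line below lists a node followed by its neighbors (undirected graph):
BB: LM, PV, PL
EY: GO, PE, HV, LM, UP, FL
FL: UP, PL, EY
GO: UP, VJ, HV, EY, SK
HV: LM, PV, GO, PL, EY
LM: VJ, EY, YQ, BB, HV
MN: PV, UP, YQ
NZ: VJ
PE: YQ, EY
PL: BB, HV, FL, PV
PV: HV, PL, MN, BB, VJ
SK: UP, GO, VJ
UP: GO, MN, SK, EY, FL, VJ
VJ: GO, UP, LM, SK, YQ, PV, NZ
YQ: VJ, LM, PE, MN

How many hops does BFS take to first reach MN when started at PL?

Level 0: PL
Level 1: BB, FL, HV, PV
Level 2: EY, GO, LM, MN, UP, VJ
Level 3: NZ, PE, SK, YQ
MN first appears at level 2.

2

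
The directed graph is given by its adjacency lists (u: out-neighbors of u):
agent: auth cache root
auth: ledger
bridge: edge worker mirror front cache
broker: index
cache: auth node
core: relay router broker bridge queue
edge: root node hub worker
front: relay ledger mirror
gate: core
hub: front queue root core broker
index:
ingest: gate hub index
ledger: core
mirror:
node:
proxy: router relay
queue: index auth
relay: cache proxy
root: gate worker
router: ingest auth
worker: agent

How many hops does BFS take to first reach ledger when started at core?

Level 0: core
Level 1: bridge, broker, queue, relay, router
Level 2: auth, cache, edge, front, index, ingest, mirror, proxy, worker
Level 3: agent, gate, hub, ledger, node, root
ledger first appears at level 3.

3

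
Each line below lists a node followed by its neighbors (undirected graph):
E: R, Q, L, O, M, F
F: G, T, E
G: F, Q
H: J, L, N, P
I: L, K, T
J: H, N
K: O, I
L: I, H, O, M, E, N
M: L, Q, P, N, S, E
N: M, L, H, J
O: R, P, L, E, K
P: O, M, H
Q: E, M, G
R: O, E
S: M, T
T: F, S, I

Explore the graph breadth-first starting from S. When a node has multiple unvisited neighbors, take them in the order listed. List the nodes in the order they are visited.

S, M, T, L, Q, P, N, E, F, I, H, O, G, J, R, K

Visit S; enqueue M, T → queue [M, T]
Visit M; enqueue L, Q, P, N, E → queue [T, L, Q, P, N, E]
Visit T; enqueue F, I → queue [L, Q, P, N, E, F, I]
Visit L; enqueue H, O → queue [Q, P, N, E, F, I, H, O]
Visit Q; enqueue G → queue [P, N, E, F, I, H, O, G]
Visit P → queue [N, E, F, I, H, O, G]
Visit N; enqueue J → queue [E, F, I, H, O, G, J]
Visit E; enqueue R → queue [F, I, H, O, G, J, R]
Visit F → queue [I, H, O, G, J, R]
Visit I; enqueue K → queue [H, O, G, J, R, K]
Visit H → queue [O, G, J, R, K]
Visit O → queue [G, J, R, K]
Visit G → queue [J, R, K]
Visit J → queue [R, K]
Visit R → queue [K]
Visit K → queue []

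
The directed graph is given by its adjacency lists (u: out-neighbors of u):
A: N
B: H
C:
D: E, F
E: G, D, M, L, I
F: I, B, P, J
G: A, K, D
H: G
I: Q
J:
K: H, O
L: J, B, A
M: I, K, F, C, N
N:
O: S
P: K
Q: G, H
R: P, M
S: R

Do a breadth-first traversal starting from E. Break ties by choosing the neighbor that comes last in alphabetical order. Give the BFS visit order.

Visit E; enqueue M, L, I, G, D → queue [M, L, I, G, D]
Visit M; enqueue N, K, F, C → queue [L, I, G, D, N, K, F, C]
Visit L; enqueue J, B, A → queue [I, G, D, N, K, F, C, J, B, A]
Visit I; enqueue Q → queue [G, D, N, K, F, C, J, B, A, Q]
Visit G → queue [D, N, K, F, C, J, B, A, Q]
Visit D → queue [N, K, F, C, J, B, A, Q]
Visit N → queue [K, F, C, J, B, A, Q]
Visit K; enqueue O, H → queue [F, C, J, B, A, Q, O, H]
Visit F; enqueue P → queue [C, J, B, A, Q, O, H, P]
Visit C → queue [J, B, A, Q, O, H, P]
Visit J → queue [B, A, Q, O, H, P]
Visit B → queue [A, Q, O, H, P]
Visit A → queue [Q, O, H, P]
Visit Q → queue [O, H, P]
Visit O; enqueue S → queue [H, P, S]
Visit H → queue [P, S]
Visit P → queue [S]
Visit S; enqueue R → queue [R]
Visit R → queue []

E, M, L, I, G, D, N, K, F, C, J, B, A, Q, O, H, P, S, R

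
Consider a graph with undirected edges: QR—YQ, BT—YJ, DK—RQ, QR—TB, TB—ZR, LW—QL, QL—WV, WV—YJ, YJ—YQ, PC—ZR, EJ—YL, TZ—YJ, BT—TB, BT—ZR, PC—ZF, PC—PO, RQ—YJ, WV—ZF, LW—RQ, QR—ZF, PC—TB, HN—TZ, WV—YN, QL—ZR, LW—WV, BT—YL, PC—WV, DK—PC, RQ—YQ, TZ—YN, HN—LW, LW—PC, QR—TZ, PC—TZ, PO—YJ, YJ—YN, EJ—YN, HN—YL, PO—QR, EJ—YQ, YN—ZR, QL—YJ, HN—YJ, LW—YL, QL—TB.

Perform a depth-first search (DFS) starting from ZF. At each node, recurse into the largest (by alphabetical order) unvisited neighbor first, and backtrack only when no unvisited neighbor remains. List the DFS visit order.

ZF, WV, YN, ZR, TB, QR, YQ, YJ, TZ, PC, PO, LW, YL, HN, EJ, BT, RQ, DK, QL

Visit ZF
ZF → WV
WV → YN
YN → ZR
ZR → TB
TB → QR
QR → YQ
YQ → YJ
YJ → TZ
TZ → PC
PC → PO
PC → LW
LW → YL
YL → HN
YL → EJ
YL → BT
LW → RQ
RQ → DK
LW → QL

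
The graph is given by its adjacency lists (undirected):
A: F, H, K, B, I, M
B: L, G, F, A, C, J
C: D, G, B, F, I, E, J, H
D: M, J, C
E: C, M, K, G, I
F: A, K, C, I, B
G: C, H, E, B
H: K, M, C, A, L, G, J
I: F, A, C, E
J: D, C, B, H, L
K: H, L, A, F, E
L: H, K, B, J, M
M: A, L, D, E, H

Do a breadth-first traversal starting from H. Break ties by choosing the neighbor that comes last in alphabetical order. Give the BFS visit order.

Visit H; enqueue M, L, K, J, G, C, A → queue [M, L, K, J, G, C, A]
Visit M; enqueue E, D → queue [L, K, J, G, C, A, E, D]
Visit L; enqueue B → queue [K, J, G, C, A, E, D, B]
Visit K; enqueue F → queue [J, G, C, A, E, D, B, F]
Visit J → queue [G, C, A, E, D, B, F]
Visit G → queue [C, A, E, D, B, F]
Visit C; enqueue I → queue [A, E, D, B, F, I]
Visit A → queue [E, D, B, F, I]
Visit E → queue [D, B, F, I]
Visit D → queue [B, F, I]
Visit B → queue [F, I]
Visit F → queue [I]
Visit I → queue []

H M L K J G C A E D B F I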